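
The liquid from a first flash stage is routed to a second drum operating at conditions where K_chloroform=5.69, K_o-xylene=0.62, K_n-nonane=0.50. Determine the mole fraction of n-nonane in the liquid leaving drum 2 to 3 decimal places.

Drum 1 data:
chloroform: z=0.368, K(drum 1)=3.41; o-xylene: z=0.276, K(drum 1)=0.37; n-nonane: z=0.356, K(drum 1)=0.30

Drum 1:
Newton iteration, ψ₁⁰ = 0.49:
  ψ₁ = 0.490: g = -0.2242, g' = -1.083 → ψ₁ = 0.283
  ψ₁ = 0.283: g = 0.0049, g' = -1.189 → ψ₁ = 0.287
Converged at ψ₁ = 0.287.
Drum-1 compositions:
  chloroform: x = 0.217, y = 0.742
  o-xylene: x = 0.337, y = 0.125
  n-nonane: x = 0.446, y = 0.134
Drum-2 feed = drum-1 liquid: z₂ = (0.2175, 0.3370, 0.4456).
Drum 2:
Let ψ₂ = V/F and solve Σ zᵢ(Kᵢ−1)/(1+ψ₂(Kᵢ−1)) = 0.
Feasibility: ΣzᵢKᵢ = 1.669, Σzᵢ/Kᵢ = 1.473 — both > 1, two phases present.
Newton–Raphson from ψ₂ = 0.55:
  ψ₂ = 0.550: g = -0.1842, g' = -0.663 → ψ₂ = 0.272
  ψ₂ = 0.272: g = 0.0473, g' = -1.133 → ψ₂ = 0.314
  ψ₂ = 0.314: g = 0.0029, g' = -1.002 → ψ₂ = 0.317
Converged at ψ₂ = 0.317.
  chloroform: x = 0.087, y = 0.498
  o-xylene: x = 0.383, y = 0.238
  n-nonane: x = 0.529, y = 0.265

x_n-nonane (drum 2) = 0.529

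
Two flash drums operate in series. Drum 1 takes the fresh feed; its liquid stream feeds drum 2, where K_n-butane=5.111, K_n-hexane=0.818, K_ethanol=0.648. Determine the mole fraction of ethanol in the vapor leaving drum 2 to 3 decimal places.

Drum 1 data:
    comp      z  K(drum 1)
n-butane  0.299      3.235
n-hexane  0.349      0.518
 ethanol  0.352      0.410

y_ethanol (drum 2) = 0.325

Drum 1:
Rachford–Rice: g(ψ₁) = Σ zᵢ(Kᵢ−1)/(1+ψ₁(Kᵢ−1)) = 0.
g(0) = ΣzᵢKᵢ − 1 = 0.292 and g(1) = 1 − Σzᵢ/Kᵢ = -0.625, so a root lies in (0, 1).
Newton–Raphson from ψ₁ = 0.5:
  ψ₁ = 0.500: g = -0.2006, g' = -0.720 → ψ₁ = 0.222
  ψ₁ = 0.222: g = 0.0198, g' = -0.932 → ψ₁ = 0.243
Converged at ψ₁ = 0.243.
Drum-1 compositions:
  n-butane: x = 0.194, y = 0.627
  n-hexane: x = 0.395, y = 0.205
  ethanol: x = 0.411, y = 0.168
Drum-2 feed = drum-1 liquid: z₂ = (0.1937, 0.3953, 0.4109).
Drum 2:
Newton–Raphson from ψ₂ = 0.5:
  ψ₂ = 0.500: g = 0.0060, g' = -0.442 → ψ₂ = 0.514
Converged at ψ₂ = 0.514.
  n-butane: x = 0.062, y = 0.318
  n-hexane: x = 0.436, y = 0.357
  ethanol: x = 0.502, y = 0.325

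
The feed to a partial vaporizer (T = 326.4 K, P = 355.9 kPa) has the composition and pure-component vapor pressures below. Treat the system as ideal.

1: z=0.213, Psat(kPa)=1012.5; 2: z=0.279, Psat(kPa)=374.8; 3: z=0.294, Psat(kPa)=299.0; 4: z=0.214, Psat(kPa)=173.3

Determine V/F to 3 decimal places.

V/F = 0.567

Raoult's law: Kᵢ = Pᵢˢᵃᵗ/P = Pᵢˢᵃᵗ/355.9.
  K_1 = 1012.5/355.9 = 2.84490, K_2 = 374.8/355.9 = 1.05310, K_3 = 299.0/355.9 = 0.84012, K_4 = 173.3/355.9 = 0.48693
Iterate (Newton) starting at V/F = 0.36:
  V/F = 0.360: g = 0.0661, g' = -0.356 → V/F = 0.546
  V/F = 0.546: g = 0.0062, g' = -0.298 → V/F = 0.567
Converged at V/F = 0.567.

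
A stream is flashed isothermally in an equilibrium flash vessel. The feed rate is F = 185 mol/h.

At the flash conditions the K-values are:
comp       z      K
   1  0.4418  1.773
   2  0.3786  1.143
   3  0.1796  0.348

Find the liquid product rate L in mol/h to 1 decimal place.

L = 31.0 mol/h

Rachford–Rice: g(V/F) = Σ zᵢ(Kᵢ−1)/(1+V/F(Kᵢ−1)) = 0.
Feasibility: ΣzᵢKᵢ = 1.2786, Σzᵢ/Kᵢ = 1.0965 — both > 1, two phases present.
Newton–Raphson from V/F = 0.5:
  V/F = 0.5000: g = 0.12310, g' = -0.3121 → V/F = 0.8944
  V/F = 0.8944: g = -0.03099, g' = -0.5377 → V/F = 0.8368
  V/F = 0.8368: g = -0.00195, g' = -0.4732 → V/F = 0.8326
Converged at V/F = 0.8326.
Then V = V/F·F = 0.8326·185 = 154.0 mol/h and L = F − V = 31.0 mol/h.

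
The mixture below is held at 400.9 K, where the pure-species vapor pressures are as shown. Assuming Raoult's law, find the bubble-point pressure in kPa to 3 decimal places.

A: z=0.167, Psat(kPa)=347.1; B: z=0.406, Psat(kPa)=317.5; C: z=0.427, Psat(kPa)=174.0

Pbub = 261.169 kPa

At the bubble point ψ → 0, so ΣzᵢKᵢ = 1 with Kᵢ = Pᵢˢᵃᵗ/P ⇒ P = ΣzᵢPᵢˢᵃᵗ.
P = 0.167·347.1 + 0.406·317.5 + 0.427·174.0 = 261.169 kPa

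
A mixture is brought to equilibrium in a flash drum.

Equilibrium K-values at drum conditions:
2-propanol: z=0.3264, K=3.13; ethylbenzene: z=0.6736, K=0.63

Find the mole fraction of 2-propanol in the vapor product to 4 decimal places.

y_2-propanol = 0.4632

Material balance + equilibrium reduce to Σ zᵢ(Kᵢ−1)/(1+ψ(Kᵢ−1)) = 0.
g(0) = ΣzᵢKᵢ − 1 = 0.4460 and g(1) = 1 − Σzᵢ/Kᵢ = -0.1735, so a root lies in (0, 1).
Iterate (Newton) starting at ψ = 0.5:
  ψ = 0.5000: g = 0.03087, g' = -0.4861 → ψ = 0.5635
  ψ = 0.5635: g = 0.00109, g' = -0.4531 → ψ = 0.5659
Converged at ψ = 0.5659.
Compositions from xᵢ = zᵢ/(1+ψ(Kᵢ−1)), yᵢ = Kᵢxᵢ:
  2-propanol: x = 0.1480, y = 0.4632
  ethylbenzene: x = 0.8520, y = 0.5368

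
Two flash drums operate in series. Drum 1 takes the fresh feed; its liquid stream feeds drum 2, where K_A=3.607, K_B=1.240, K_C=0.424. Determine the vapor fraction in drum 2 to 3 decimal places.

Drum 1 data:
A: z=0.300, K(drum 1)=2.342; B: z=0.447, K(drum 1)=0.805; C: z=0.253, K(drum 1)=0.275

V/F (drum 2) = 0.736

Drum 1:
Material balance + equilibrium reduce to Σ zᵢ(Kᵢ−1)/(1+ψ₁(Kᵢ−1)) = 0.
Feasibility: ΣzᵢKᵢ = 1.132, Σzᵢ/Kᵢ = 1.603 — both > 1, two phases present.
Newton iteration, ψ₁⁰ = 0.59:
  ψ₁ = 0.590: g = -0.1943, g' = -0.596 → ψ₁ = 0.264
  ψ₁ = 0.264: g = -0.0214, g' = -0.517 → ψ₁ = 0.222
  ψ₁ = 0.222: g = 0.0002, g' = -0.528 → ψ₁ = 0.223
Converged at ψ₁ = 0.223.
Drum-1 compositions:
  A: x = 0.231, y = 0.541
  B: x = 0.467, y = 0.376
  C: x = 0.302, y = 0.083
Drum-2 feed = drum-1 liquid: z₂ = (0.2309, 0.4673, 0.3018).
Drum 2:
Rachford–Rice: g(ψ₂) = Σ zᵢ(Kᵢ−1)/(1+ψ₂(Kᵢ−1)) = 0.
g(0) = ΣzᵢKᵢ − 1 = 0.540 and g(1) = 1 − Σzᵢ/Kᵢ = -0.153, so a root lies in (0, 1).
Iterate (Newton) starting at ψ₂ = 0.5:
  ψ₂ = 0.500: g = 0.1174, g' = -0.515 → ψ₂ = 0.728
  ψ₂ = 0.728: g = 0.0039, g' = -0.503 → ψ₂ = 0.736
Converged at ψ₂ = 0.736.
  A: x = 0.079, y = 0.285
  B: x = 0.397, y = 0.493
  C: x = 0.524, y = 0.222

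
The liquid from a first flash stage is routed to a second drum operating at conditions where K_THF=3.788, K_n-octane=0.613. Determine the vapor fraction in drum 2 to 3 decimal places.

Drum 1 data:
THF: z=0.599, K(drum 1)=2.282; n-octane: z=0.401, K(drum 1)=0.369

V/F (drum 2) = 0.612

Drum 1:
Material balance + equilibrium reduce to Σ zᵢ(Kᵢ−1)/(1+ψ₁(Kᵢ−1)) = 0.
g(0) = ΣzᵢKᵢ − 1 = 0.515 and g(1) = 1 − Σzᵢ/Kᵢ = -0.349, so a root lies in (0, 1).
Binary case is linear: z₁(K₁−1)(1+ψ₁(K₂−1)) + z₂(K₂−1)(1+ψ₁(K₁−1)) = 0
⇒ ψ₁ = [z₁(K₁−1)+z₂(K₂−1)] / [−(K₁−1)(K₂−1)] = 0.5149/0.8089 = 0.636
Drum-1 compositions:
  THF: x = 0.330, y = 0.753
  n-octane: x = 0.670, y = 0.247
Drum-2 feed = drum-1 liquid: z₂ = (0.3298, 0.6702).
Drum 2:
Iterate (Newton) starting at ψ₂ = 0.5:
  ψ₂ = 0.500: g = 0.0626, g' = -0.602 → ψ₂ = 0.604
  ψ₂ = 0.604: g = 0.0042, g' = -0.527 → ψ₂ = 0.612
Converged at ψ₂ = 0.612.
  THF: x = 0.122, y = 0.462
  n-octane: x = 0.878, y = 0.538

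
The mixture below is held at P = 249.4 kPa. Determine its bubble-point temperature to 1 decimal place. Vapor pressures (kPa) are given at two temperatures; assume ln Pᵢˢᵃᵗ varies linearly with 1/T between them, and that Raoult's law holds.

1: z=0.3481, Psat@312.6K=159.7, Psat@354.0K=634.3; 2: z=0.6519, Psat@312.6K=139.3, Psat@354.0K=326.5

T = 332.0 K

Bubble-point temperature: ΣzᵢPᵢˢᵃᵗ(T) = P. Interpolate ln Pᵢˢᵃᵗ = aᵢ + bᵢ/T.
  T = 312.6 K: ΣzᵢPᵢˢᵃᵗ = 146.40 kPa
  T = 354.0 K: ΣzᵢPᵢˢᵃᵗ = 433.65 kPa
  T = 333.3 K: ΣzᵢPᵢˢᵃᵗ = 258.39 kPa
  T = 323.0 K: ΣzᵢPᵢˢᵃᵗ = 196.08 kPa
  T = 328.1 K: ΣzᵢPᵢˢᵃᵗ = 225.15 kPa
  T = 330.7 K: ΣzᵢPᵢˢᵃᵗ = 241.30 kPa
  T = 332.0 K: ΣzᵢPᵢˢᵃᵗ = 249.72 kPa
Interpolating between 330.7 K and 332.0 K gives T ≈ 332.0 K.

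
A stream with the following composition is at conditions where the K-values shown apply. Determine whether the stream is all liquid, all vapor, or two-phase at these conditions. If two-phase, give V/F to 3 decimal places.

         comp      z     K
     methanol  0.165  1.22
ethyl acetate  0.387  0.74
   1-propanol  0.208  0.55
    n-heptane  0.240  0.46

ΣzᵢKᵢ = 0.712; Σzᵢ/Kᵢ = 1.558.
Since ΣzᵢKᵢ < 1 the mixture is below its bubble point — single liquid phase.

all liquid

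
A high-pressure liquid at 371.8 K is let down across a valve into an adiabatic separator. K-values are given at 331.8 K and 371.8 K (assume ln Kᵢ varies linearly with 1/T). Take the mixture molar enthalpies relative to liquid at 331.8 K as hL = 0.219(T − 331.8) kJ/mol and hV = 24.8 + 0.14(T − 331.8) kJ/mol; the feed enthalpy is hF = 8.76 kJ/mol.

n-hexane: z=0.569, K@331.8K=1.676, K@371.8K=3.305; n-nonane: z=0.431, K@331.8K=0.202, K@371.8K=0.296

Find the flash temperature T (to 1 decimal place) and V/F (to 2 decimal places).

T = 340.4 K, V/F = 0.28

Adiabatic flash: solve Rachford–Rice at each trial T, then check hF = ψ·hV(T) + (1−ψ)·hL(T).
  T = 331.8 K: K = (1.676, 0.202), RR gives ψ = 0.075, H_out = 1.871 kJ/mol
  T = 371.8 K: K = (3.305, 0.296), RR gives ψ = 0.621, H_out = 22.204 kJ/mol
  T = 351.8 K: K = (2.399, 0.247), RR gives ψ = 0.448, H_out = 14.779 kJ/mol
  T = 341.8 K: K = (2.016, 0.224), RR gives ψ = 0.309, H_out = 9.612 kJ/mol
  T = 336.8 K: K = (1.841, 0.213), RR gives ψ = 0.210, H_out = 6.226 kJ/mol
  T = 339.3 K: K = (1.927, 0.218), RR gives ψ = 0.263, H_out = 8.012 kJ/mol
  T = 340.6 K: K = (1.973, 0.221), RR gives ψ = 0.288, H_out = 8.864 kJ/mol
Linear interpolation between T = 339.3 (H_out = 8.012) and T = 340.6 (H_out = 8.864) on hF = 8.76 gives T ≈ 340.4 K, at which ψ = 0.28.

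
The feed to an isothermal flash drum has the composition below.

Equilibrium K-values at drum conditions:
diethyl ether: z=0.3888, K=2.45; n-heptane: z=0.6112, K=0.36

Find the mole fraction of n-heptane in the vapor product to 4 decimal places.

Let ψ = V/F and solve Σ zᵢ(Kᵢ−1)/(1+ψ(Kᵢ−1)) = 0.
g(0) = ΣzᵢKᵢ − 1 = 0.1726 and g(1) = 1 − Σzᵢ/Kᵢ = -0.8565, so a root lies in (0, 1).
Binary case is linear: z₁(K₁−1)(1+ψ(K₂−1)) + z₂(K₂−1)(1+ψ(K₁−1)) = 0
⇒ ψ = [z₁(K₁−1)+z₂(K₂−1)] / [−(K₁−1)(K₂−1)] = 0.17259/0.92800 = 0.1860
Compositions from xᵢ = zᵢ/(1+ψ(Kᵢ−1)), yᵢ = Kᵢxᵢ:
  diethyl ether: x = 0.3062, y = 0.7502
  n-heptane: x = 0.6938, y = 0.2498

y_n-heptane = 0.2498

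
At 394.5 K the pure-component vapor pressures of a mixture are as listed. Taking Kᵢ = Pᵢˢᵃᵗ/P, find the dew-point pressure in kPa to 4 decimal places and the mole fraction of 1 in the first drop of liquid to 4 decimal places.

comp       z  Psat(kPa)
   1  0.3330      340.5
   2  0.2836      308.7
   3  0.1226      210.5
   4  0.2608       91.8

Pdew = 187.9683 kPa, x_1 = 0.1838

At the dew point ψ → 1, so Σzᵢ/Kᵢ = 1 with Kᵢ = Pᵢˢᵃᵗ/P ⇒ 1/P = Σzᵢ/Pᵢˢᵃᵗ.
1/P = 0.3330/340.5 + 0.2836/308.7 + 0.1226/210.5 + 0.2608/91.8 = 0.0053200 ⇒ P = 187.9683 kPa
xᵢ = zᵢP/Pᵢˢᵃᵗ ⇒ x_1 = 0.3330·187.9683/340.5 = 0.1838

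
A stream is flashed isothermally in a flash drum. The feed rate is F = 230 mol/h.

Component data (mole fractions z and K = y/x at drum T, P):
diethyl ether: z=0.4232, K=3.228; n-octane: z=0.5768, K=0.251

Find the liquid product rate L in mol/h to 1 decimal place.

Rachford–Rice: g(ψ) = Σ zᵢ(Kᵢ−1)/(1+ψ(Kᵢ−1)) = 0.
Feasibility: ΣzᵢKᵢ = 1.5109, Σzᵢ/Kᵢ = 2.4291 — both > 1, two phases present.
Iterate (Newton) starting at ψ = 0.61:
  ψ = 0.6100: g = -0.39578, g' = -1.4745 → ψ = 0.3416
  ψ = 0.3416: g = -0.04514, g' = -1.2617 → ψ = 0.3058
  ψ = 0.3058: g = 0.00042, g' = -1.2876 → ψ = 0.3061
Converged at ψ = 0.3061.
Then V = ψ·F = 0.3061·230 = 70.4 mol/h and L = F − V = 159.6 mol/h.

L = 159.6 mol/h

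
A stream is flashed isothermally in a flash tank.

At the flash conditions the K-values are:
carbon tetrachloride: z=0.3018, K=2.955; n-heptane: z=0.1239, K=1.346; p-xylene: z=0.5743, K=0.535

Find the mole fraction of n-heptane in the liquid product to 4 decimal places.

x_n-heptane = 0.1064

Material balance + equilibrium reduce to Σ zᵢ(Kᵢ−1)/(1+ψ(Kᵢ−1)) = 0.
Check two-phase: ΣzᵢKᵢ = 1.3658 > 1 and Σzᵢ/Kᵢ = 1.2676 > 1, so g(0) = 0.3658 > 0 and g(1) = -0.2676 < 0.
Newton iteration, ψ⁰ = 0.5:
  ψ = 0.5000: g = -0.01303, g' = -0.5166 → ψ = 0.4748
  ψ = 0.4748: g = 0.00011, g' = -0.5257 → ψ = 0.4750
Converged at ψ = 0.4750.
Compositions from xᵢ = zᵢ/(1+ψ(Kᵢ−1)), yᵢ = Kᵢxᵢ:
  carbon tetrachloride: x = 0.1565, y = 0.4624
  n-heptane: x = 0.1064, y = 0.1432
  p-xylene: x = 0.7371, y = 0.3943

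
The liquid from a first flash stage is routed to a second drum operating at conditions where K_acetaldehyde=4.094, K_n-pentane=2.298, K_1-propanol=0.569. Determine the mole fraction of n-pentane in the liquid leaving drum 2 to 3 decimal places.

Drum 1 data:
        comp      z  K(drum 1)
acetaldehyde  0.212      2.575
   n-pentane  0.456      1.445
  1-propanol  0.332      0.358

x_n-pentane (drum 2) = 0.182

Drum 1:
Material balance + equilibrium reduce to Σ zᵢ(Kᵢ−1)/(1+ψ₁(Kᵢ−1)) = 0.
Check two-phase: ΣzᵢKᵢ = 1.324 > 1 and Σzᵢ/Kᵢ = 1.325 > 1, so g(0) = 0.324 > 0 and g(1) = -0.325 < 0.
Newton–Raphson from ψ₁ = 0.5:
  ψ₁ = 0.500: g = 0.0389, g' = -0.522 → ψ₁ = 0.575
  ψ₁ = 0.575: g = -0.0008, g' = -0.546 → ψ₁ = 0.573
Converged at ψ₁ = 0.573.
Drum-1 compositions:
  acetaldehyde: x = 0.111, y = 0.287
  n-pentane: x = 0.363, y = 0.525
  1-propanol: x = 0.525, y = 0.188
Drum-2 feed = drum-1 liquid: z₂ = (0.1114, 0.3633, 0.5252).
Drum 2:
Material balance + equilibrium reduce to Σ zᵢ(Kᵢ−1)/(1+ψ₂(Kᵢ−1)) = 0.
Feasibility: ΣzᵢKᵢ = 1.590, Σzᵢ/Kᵢ = 1.108 — both > 1, two phases present.
Iterate (Newton) starting at ψ₂ = 0.51:
  ψ₂ = 0.510: g = 0.1274, g' = -0.542 → ψ₂ = 0.745
  ψ₂ = 0.745: g = 0.0107, g' = -0.468 → ψ₂ = 0.768
Converged at ψ₂ = 0.768.
  acetaldehyde: x = 0.033, y = 0.135
  n-pentane: x = 0.182, y = 0.418
  1-propanol: x = 0.785, y = 0.447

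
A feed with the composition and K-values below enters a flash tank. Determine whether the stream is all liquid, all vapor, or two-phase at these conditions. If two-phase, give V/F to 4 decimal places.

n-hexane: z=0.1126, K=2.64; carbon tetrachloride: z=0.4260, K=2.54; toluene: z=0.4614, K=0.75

all vapor

ΣzᵢKᵢ = 1.7254; Σzᵢ/Kᵢ = 0.8256.
Since Σzᵢ/Kᵢ < 1 the mixture is above its dew point — single vapor phase.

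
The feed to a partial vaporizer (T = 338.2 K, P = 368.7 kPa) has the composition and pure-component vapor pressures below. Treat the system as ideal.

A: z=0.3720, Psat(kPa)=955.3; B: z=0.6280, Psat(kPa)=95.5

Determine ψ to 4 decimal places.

ψ = 0.1073

Raoult's law: Kᵢ = Pᵢˢᵃᵗ/P = Pᵢˢᵃᵗ/368.7.
  K_A = 955.3/368.7 = 2.590995, K_B = 95.5/368.7 = 0.259018
Rachford–Rice: g(ψ) = Σ zᵢ(Kᵢ−1)/(1+ψ(Kᵢ−1)) = 0.
Check two-phase: ΣzᵢKᵢ = 1.1265 > 1 and Σzᵢ/Kᵢ = 2.5681 > 1, so g(0) = 0.1265 > 0 and g(1) = -1.5681 < 0.
Binary case is linear: z₁(K₁−1)(1+ψ(K₂−1)) + z₂(K₂−1)(1+ψ(K₁−1)) = 0
⇒ ψ = [z₁(K₁−1)+z₂(K₂−1)] / [−(K₁−1)(K₂−1)] = 0.12651/1.17890 = 0.1073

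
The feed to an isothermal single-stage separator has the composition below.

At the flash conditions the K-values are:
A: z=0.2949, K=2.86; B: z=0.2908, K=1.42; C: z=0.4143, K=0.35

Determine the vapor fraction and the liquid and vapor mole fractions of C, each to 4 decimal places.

ψ = 0.4800, x_C = 0.6022, y_C = 0.2108

Newton–Raphson from ψ = 0.67:
  ψ = 0.6700: g = -0.13754, g' = -0.7828 → ψ = 0.4943
  ψ = 0.4943: g = -0.00986, g' = -0.6921 → ψ = 0.4800
Converged at ψ = 0.4800.
Compositions from xᵢ = zᵢ/(1+ψ(Kᵢ−1)), yᵢ = Kᵢxᵢ:
  A: x = 0.1558, y = 0.4456
  B: x = 0.2420, y = 0.3437
  C: x = 0.6022, y = 0.2108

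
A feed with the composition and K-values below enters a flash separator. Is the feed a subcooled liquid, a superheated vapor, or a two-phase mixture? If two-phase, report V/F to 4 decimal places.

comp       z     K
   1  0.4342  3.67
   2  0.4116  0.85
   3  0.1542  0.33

ΣzᵢKᵢ = 1.9943; Σzᵢ/Kᵢ = 1.0698.
Both exceed 1, so a two-phase solution exists.
Rachford–Rice: g(ψ) = Σ zᵢ(Kᵢ−1)/(1+ψ(Kᵢ−1)) = 0.
Newton iteration, ψ⁰ = 0.31:
  ψ = 0.3100: g = 0.43915, g' = -1.0471 → ψ = 0.7294
  ψ = 0.7294: g = 0.12193, g' = -0.6327 → ψ = 0.9221
  ψ = 0.9221: g = -0.00711, g' = -0.7446 → ψ = 0.9126
  ψ = 0.9126: g = -0.00006, g' = -0.7330 → ψ = 0.9125
Converged at ψ = 0.9125.

two-phase, V/F = 0.9125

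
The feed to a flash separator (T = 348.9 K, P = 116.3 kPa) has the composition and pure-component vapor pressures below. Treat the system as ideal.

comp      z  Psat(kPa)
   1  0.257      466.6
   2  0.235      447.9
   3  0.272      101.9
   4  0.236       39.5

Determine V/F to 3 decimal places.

V/F = 0.873

Raoult's law: Kᵢ = Pᵢˢᵃᵗ/P = Pᵢˢᵃᵗ/116.3.
  K_1 = 466.6/116.3 = 4.01204, K_2 = 447.9/116.3 = 3.85125, K_3 = 101.9/116.3 = 0.87618, K_4 = 39.5/116.3 = 0.33964
Rachford–Rice: g(V/F) = Σ zᵢ(Kᵢ−1)/(1+V/F(Kᵢ−1)) = 0.
g(0) = ΣzᵢKᵢ − 1 = 1.255 and g(1) = 1 − Σzᵢ/Kᵢ = -0.130, so a root lies in (0, 1).
Newton–Raphson from V/F = 0.32:
  V/F = 0.320: g = 0.5119, g' = -1.297 → V/F = 0.715
  V/F = 0.715: g = 0.1340, g' = -0.816 → V/F = 0.879
  V/F = 0.879: g = -0.0059, g' = -0.921 → V/F = 0.873
Converged at V/F = 0.873.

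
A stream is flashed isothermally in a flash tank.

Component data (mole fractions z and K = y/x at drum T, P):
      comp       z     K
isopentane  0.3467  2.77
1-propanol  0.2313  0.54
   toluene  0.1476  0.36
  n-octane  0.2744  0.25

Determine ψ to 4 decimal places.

ψ = 0.1849

Rachford–Rice: g(ψ) = Σ zᵢ(Kᵢ−1)/(1+ψ(Kᵢ−1)) = 0.
Feasibility: ΣzᵢKᵢ = 1.2070, Σzᵢ/Kᵢ = 2.0611 — both > 1, two phases present.
Iterate (Newton) starting at ψ = 0.63:
  ψ = 0.6300: g = -0.40811, g' = -1.0643 → ψ = 0.2465
  ψ = 0.2465: g = -0.05743, g' = -0.9063 → ψ = 0.1832
  ψ = 0.1832: g = 0.00164, g' = -0.9628 → ψ = 0.1849
Converged at ψ = 0.1849.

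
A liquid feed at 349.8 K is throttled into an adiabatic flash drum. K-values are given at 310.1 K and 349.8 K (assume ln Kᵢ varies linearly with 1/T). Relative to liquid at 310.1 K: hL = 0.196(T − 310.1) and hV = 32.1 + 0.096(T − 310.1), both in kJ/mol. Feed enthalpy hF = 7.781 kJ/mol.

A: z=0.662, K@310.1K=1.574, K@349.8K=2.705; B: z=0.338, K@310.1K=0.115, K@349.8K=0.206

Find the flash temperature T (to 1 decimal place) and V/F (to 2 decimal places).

Adiabatic flash: solve Rachford–Rice at each trial T, then check hF = ψ·hV(T) + (1−ψ)·hL(T).
  T = 310.1 K: K = (1.574, 0.115), RR gives ψ = 0.159, H_out = 5.109 kJ/mol
  T = 349.8 K: K = (2.705, 0.206), RR gives ψ = 0.636, H_out = 25.658 kJ/mol
  T = 330.0 K: K = (2.099, 0.157), RR gives ψ = 0.477, H_out = 18.276 kJ/mol
  T = 320.1 K: K = (1.827, 0.135), RR gives ψ = 0.357, H_out = 13.051 kJ/mol
  T = 315.1 K: K = (1.698, 0.125), RR gives ψ = 0.272, H_out = 9.575 kJ/mol
  T = 312.6 K: K = (1.635, 0.120), RR gives ψ = 0.220, H_out = 7.498 kJ/mol
  T = 313.9 K: K = (1.668, 0.122), RR gives ψ = 0.248, H_out = 8.612 kJ/mol
Linear interpolation between T = 312.6 (H_out = 7.498) and T = 313.9 (H_out = 8.612) on hF = 7.781 gives T ≈ 312.9 K, at which ψ = 0.23.

T = 312.9 K, V/F = 0.23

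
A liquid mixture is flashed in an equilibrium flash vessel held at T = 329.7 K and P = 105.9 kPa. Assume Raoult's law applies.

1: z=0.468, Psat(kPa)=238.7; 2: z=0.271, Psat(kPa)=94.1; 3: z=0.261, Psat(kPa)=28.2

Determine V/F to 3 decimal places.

Raoult's law: Kᵢ = Pᵢˢᵃᵗ/P = Pᵢˢᵃᵗ/105.9.
  K_1 = 238.7/105.9 = 2.25401, K_2 = 94.1/105.9 = 0.88857, K_3 = 28.2/105.9 = 0.26629
Newton–Raphson from V/F = 0.5:
  V/F = 0.500: g = 0.0263, g' = -0.632 → V/F = 0.542
  V/F = 0.542: g = -0.0004, g' = -0.652 → V/F = 0.541
Converged at V/F = 0.541.

V/F = 0.541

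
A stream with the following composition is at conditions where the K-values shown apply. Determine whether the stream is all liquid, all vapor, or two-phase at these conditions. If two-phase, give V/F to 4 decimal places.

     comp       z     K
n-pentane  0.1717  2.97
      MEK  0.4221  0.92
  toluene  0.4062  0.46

two-phase, V/F = 0.1287

ΣzᵢKᵢ = 1.0851; Σzᵢ/Kᵢ = 1.3997.
Both exceed 1, so a two-phase solution exists.
Material balance + equilibrium reduce to Σ zᵢ(Kᵢ−1)/(1+ψ(Kᵢ−1)) = 0.
Newton–Raphson from ψ = 0.5:
  ψ = 0.5000: g = -0.16525, g' = -0.3943 → ψ = 0.0809
  ψ = 0.0809: g = 0.02838, g' = -0.6280 → ψ = 0.1261
  ψ = 0.1261: g = 0.00144, g' = -0.5667 → ψ = 0.1287
Converged at ψ = 0.1287.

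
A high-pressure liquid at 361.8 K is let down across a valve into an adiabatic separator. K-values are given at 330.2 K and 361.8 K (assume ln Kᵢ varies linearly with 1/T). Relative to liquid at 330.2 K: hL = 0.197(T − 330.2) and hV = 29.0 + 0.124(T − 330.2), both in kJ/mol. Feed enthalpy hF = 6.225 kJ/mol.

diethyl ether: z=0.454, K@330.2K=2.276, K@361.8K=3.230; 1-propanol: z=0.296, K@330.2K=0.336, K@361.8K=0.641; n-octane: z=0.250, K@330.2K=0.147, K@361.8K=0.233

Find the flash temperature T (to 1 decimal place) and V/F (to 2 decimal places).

T = 332.2 K, V/F = 0.20

Adiabatic flash: solve Rachford–Rice at each trial T, then check hF = ψ·hV(T) + (1−ψ)·hL(T).
  T = 330.2 K: K = (2.276, 0.336, 0.147), RR gives ψ = 0.176, H_out = 5.091 kJ/mol
  T = 361.8 K: K = (3.230, 0.641, 0.233), RR gives ψ = 0.540, H_out = 20.644 kJ/mol
  T = 346.0 K: K = (2.733, 0.471, 0.187), RR gives ψ = 0.364, H_out = 13.245 kJ/mol
  T = 338.1 K: K = (2.499, 0.399, 0.166), RR gives ψ = 0.274, H_out = 9.331 kJ/mol
  T = 334.1 K: K = (2.385, 0.366, 0.156), RR gives ψ = 0.225, H_out = 7.238 kJ/mol
  T = 332.1 K: K = (2.329, 0.351, 0.152), RR gives ψ = 0.200, H_out = 6.152 kJ/mol
Linear interpolation between T = 332.1 (H_out = 6.152) and T = 334.1 (H_out = 7.238) on hF = 6.225 gives T ≈ 332.2 K, at which ψ = 0.20.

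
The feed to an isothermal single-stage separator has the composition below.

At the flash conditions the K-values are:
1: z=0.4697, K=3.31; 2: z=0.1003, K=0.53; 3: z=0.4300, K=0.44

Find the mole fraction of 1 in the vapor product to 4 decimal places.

Let ψ = V/F and solve Σ zᵢ(Kᵢ−1)/(1+ψ(Kᵢ−1)) = 0.
Check two-phase: ΣzᵢKᵢ = 1.7971 > 1 and Σzᵢ/Kᵢ = 1.3084 > 1, so g(0) = 0.7971 > 0 and g(1) = -0.3084 < 0.
Newton–Raphson from ψ = 0.5:
  ψ = 0.5000: g = 0.10742, g' = -0.8377 → ψ = 0.6282
  ψ = 0.6282: g = 0.00425, g' = -0.7827 → ψ = 0.6337
Converged at ψ = 0.6337.
Compositions from xᵢ = zᵢ/(1+ψ(Kᵢ−1)), yᵢ = Kᵢxᵢ:
  1: x = 0.1906, y = 0.6310
  2: x = 0.1428, y = 0.0757
  3: x = 0.6665, y = 0.2933

y_1 = 0.6310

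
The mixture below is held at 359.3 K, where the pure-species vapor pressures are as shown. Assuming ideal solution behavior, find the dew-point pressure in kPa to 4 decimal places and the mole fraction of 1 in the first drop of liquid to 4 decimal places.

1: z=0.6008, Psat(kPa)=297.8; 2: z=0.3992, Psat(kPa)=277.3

Pdew = 289.2633 kPa, x_1 = 0.5836

At the dew point ψ → 1, so Σzᵢ/Kᵢ = 1 with Kᵢ = Pᵢˢᵃᵗ/P ⇒ 1/P = Σzᵢ/Pᵢˢᵃᵗ.
1/P = 0.6008/297.8 + 0.3992/277.3 = 0.0034571 ⇒ P = 289.2633 kPa
xᵢ = zᵢP/Pᵢˢᵃᵗ ⇒ x_1 = 0.6008·289.2633/297.8 = 0.5836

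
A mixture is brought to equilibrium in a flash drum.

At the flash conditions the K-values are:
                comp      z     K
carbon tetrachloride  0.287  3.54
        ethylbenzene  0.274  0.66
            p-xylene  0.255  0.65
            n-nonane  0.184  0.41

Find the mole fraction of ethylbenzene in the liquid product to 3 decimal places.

Material balance + equilibrium reduce to Σ zᵢ(Kᵢ−1)/(1+V/F(Kᵢ−1)) = 0.
Feasibility: ΣzᵢKᵢ = 1.438, Σzᵢ/Kᵢ = 1.337 — both > 1, two phases present.
Iterate (Newton) starting at V/F = 0.5:
  V/F = 0.500: g = -0.0533, g' = -0.580 → V/F = 0.408
  V/F = 0.408: g = 0.0026, g' = -0.643 → V/F = 0.412
Converged at V/F = 0.412.
Compositions from xᵢ = zᵢ/(1+V/F(Kᵢ−1)), yᵢ = Kᵢxᵢ:
  carbon tetrachloride: x = 0.140, y = 0.496
  ethylbenzene: x = 0.319, y = 0.210
  p-xylene: x = 0.298, y = 0.194
  n-nonane: x = 0.243, y = 0.100

x_ethylbenzene = 0.319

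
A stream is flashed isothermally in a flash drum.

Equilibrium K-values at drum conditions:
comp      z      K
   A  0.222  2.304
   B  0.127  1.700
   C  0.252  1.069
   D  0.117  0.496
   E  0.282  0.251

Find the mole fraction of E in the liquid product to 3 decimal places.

Let ψ = V/F and solve Σ zᵢ(Kᵢ−1)/(1+ψ(Kᵢ−1)) = 0.
Feasibility: ΣzᵢKᵢ = 1.126, Σzᵢ/Kᵢ = 1.766 — both > 1, two phases present.
Iterate (Newton) starting at ψ = 0.45:
  ψ = 0.450: g = -0.1280, g' = -0.597 → ψ = 0.236
  ψ = 0.236: g = -0.0085, g' = -0.539 → ψ = 0.220
Converged at ψ = 0.220.
Compositions from xᵢ = zᵢ/(1+ψ(Kᵢ−1)), yᵢ = Kᵢxᵢ:
  A: x = 0.173, y = 0.398
  B: x = 0.110, y = 0.187
  C: x = 0.248, y = 0.265
  D: x = 0.132, y = 0.065
  E: x = 0.338, y = 0.085

x_E = 0.338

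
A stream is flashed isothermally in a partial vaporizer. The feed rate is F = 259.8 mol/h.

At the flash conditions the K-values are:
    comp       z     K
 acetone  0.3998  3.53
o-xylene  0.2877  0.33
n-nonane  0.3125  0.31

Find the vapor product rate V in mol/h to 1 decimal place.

Newton iteration, V/F⁰ = 0.58:
  V/F = 0.5800: g = -0.26483, g' = -1.1794 → V/F = 0.3555
  V/F = 0.3555: g = -0.00615, g' = -1.1931 → V/F = 0.3503
Converged at V/F = 0.3503.
Then V = V/F·F = 0.3503·259.8 = 91.0 mol/h and L = F − V = 168.8 mol/h.

V = 91.0 mol/h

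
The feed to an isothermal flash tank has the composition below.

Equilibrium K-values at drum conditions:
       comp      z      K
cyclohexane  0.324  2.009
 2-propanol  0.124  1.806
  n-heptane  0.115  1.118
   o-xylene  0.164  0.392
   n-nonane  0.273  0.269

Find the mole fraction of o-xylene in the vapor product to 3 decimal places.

y_o-xylene = 0.075

Newton–Raphson from ψ = 0.63:
  ψ = 0.630: g = -0.2528, g' = -0.821 → ψ = 0.322
  ψ = 0.322: g = -0.0458, g' = -0.583 → ψ = 0.243
  ψ = 0.243: g = -0.0006, g' = -0.570 → ψ = 0.242
Converged at ψ = 0.242.
Compositions from xᵢ = zᵢ/(1+ψ(Kᵢ−1)), yᵢ = Kᵢxᵢ:
  cyclohexane: x = 0.260, y = 0.523
  2-propanol: x = 0.104, y = 0.187
  n-heptane: x = 0.112, y = 0.125
  o-xylene: x = 0.192, y = 0.075
  n-nonane: x = 0.332, y = 0.089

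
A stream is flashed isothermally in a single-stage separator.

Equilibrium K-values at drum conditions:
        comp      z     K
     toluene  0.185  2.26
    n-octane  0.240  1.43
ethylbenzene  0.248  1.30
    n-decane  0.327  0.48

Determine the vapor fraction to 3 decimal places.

Let ψ = V/F and solve Σ zᵢ(Kᵢ−1)/(1+ψ(Kᵢ−1)) = 0.
Check two-phase: ΣzᵢKᵢ = 1.241 > 1 and Σzᵢ/Kᵢ = 1.122 > 1, so g(0) = 0.241 > 0 and g(1) = -0.122 < 0.
Iterate (Newton) starting at ψ = 0.63:
  ψ = 0.630: g = 0.0208, g' = -0.330 → ψ = 0.693
  ψ = 0.693: g = -0.0003, g' = -0.341 → ψ = 0.692
Converged at ψ = 0.692.

ψ = 0.692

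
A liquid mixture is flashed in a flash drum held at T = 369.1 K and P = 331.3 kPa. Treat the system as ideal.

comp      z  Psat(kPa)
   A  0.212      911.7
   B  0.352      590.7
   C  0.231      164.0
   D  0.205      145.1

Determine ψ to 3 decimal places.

ψ = 0.652

Raoult's law: Kᵢ = Pᵢˢᵃᵗ/P = Pᵢˢᵃᵗ/331.3.
  K_A = 911.7/331.3 = 2.75189, K_B = 590.7/331.3 = 1.78298, K_C = 164.0/331.3 = 0.49502, K_D = 145.1/331.3 = 0.43797
Newton iteration, ψ⁰ = 0.5:
  ψ = 0.500: g = 0.0797, g' = -0.527 → ψ = 0.651
  ψ = 0.651: g = 0.0004, g' = -0.529 → ψ = 0.652
Converged at ψ = 0.652.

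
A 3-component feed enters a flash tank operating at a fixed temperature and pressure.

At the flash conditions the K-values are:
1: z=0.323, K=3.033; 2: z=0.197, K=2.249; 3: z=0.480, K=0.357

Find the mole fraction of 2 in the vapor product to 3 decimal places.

Rachford–Rice: g(ψ) = Σ zᵢ(Kᵢ−1)/(1+ψ(Kᵢ−1)) = 0.
g(0) = ΣzᵢKᵢ − 1 = 0.594 and g(1) = 1 − Σzᵢ/Kᵢ = -0.539, so a root lies in (0, 1).
Newton iteration, ψ⁰ = 0.58:
  ψ = 0.580: g = -0.0482, g' = -0.889 → ψ = 0.526
  ψ = 0.526: g = -0.0004, g' = -0.877 → ψ = 0.525
Converged at ψ = 0.525.
Compositions from xᵢ = zᵢ/(1+ψ(Kᵢ−1)), yᵢ = Kᵢxᵢ:
  1: x = 0.156, y = 0.474
  2: x = 0.119, y = 0.268
  3: x = 0.725, y = 0.259

y_2 = 0.268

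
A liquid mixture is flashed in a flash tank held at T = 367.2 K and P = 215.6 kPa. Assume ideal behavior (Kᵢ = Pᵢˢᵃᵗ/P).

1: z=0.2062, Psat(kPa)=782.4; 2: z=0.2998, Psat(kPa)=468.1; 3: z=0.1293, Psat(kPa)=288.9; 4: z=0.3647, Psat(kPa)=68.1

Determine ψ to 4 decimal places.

Raoult's law: Kᵢ = Pᵢˢᵃᵗ/P = Pᵢˢᵃᵗ/215.6.
  K_1 = 782.4/215.6 = 3.628942, K_2 = 468.1/215.6 = 2.171150, K_3 = 288.9/215.6 = 1.339981, K_4 = 68.1/215.6 = 0.315863
Material balance + equilibrium reduce to Σ zᵢ(Kᵢ−1)/(1+ψ(Kᵢ−1)) = 0.
Check two-phase: ΣzᵢKᵢ = 1.6877 > 1 and Σzᵢ/Kᵢ = 1.4460 > 1, so g(0) = 0.6877 > 0 and g(1) = -0.4460 < 0.
Newton–Raphson from ψ = 0.5:
  ψ = 0.5000: g = 0.11400, g' = -0.8349 → ψ = 0.6366
  ψ = 0.6366: g = -0.00193, g' = -0.8801 → ψ = 0.6344
Converged at ψ = 0.6344.

ψ = 0.6344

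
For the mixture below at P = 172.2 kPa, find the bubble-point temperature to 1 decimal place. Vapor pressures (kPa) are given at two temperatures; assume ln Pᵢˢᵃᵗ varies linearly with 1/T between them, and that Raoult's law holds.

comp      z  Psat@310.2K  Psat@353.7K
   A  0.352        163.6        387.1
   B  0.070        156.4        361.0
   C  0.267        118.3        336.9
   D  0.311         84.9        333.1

Bubble-point temperature: ΣzᵢPᵢˢᵃᵗ(T) = P. Interpolate ln Pᵢˢᵃᵗ = aᵢ + bᵢ/T.
  T = 310.2 K: ΣzᵢPᵢˢᵃᵗ = 126.53 kPa
  T = 353.7 K: ΣzᵢPᵢˢᵃᵗ = 355.08 kPa
  T = 331.9 K: ΣzᵢPᵢˢᵃᵗ = 217.81 kPa
  T = 321.0 K: ΣzᵢPᵢˢᵃᵗ = 167.08 kPa
  T = 326.4 K: ΣzᵢPᵢˢᵃᵗ = 190.89 kPa
  T = 323.7 K: ΣzᵢPᵢˢᵃᵗ = 178.68 kPa
Interpolating between 321.0 K and 323.7 K gives T ≈ 322.2 K.

T = 322.2 K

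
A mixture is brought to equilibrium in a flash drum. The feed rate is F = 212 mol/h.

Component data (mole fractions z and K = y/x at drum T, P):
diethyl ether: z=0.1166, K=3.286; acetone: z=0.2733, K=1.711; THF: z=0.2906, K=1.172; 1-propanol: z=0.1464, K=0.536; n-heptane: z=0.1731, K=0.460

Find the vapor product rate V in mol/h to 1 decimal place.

Material balance + equilibrium reduce to Σ zᵢ(Kᵢ−1)/(1+V/F(Kᵢ−1)) = 0.
Feasibility: ΣzᵢKᵢ = 1.3494, Σzᵢ/Kᵢ = 1.0926 — both > 1, two phases present.
Newton iteration, V/F⁰ = 0.58:
  V/F = 0.5800: g = 0.06859, g' = -0.3550 → V/F = 0.7732
  V/F = 0.7732: g = -0.00060, g' = -0.3692 → V/F = 0.7716
Converged at V/F = 0.7716.
Then V = V/F·F = 0.7716·212 = 163.6 mol/h and L = F − V = 48.4 mol/h.

V = 163.6 mol/h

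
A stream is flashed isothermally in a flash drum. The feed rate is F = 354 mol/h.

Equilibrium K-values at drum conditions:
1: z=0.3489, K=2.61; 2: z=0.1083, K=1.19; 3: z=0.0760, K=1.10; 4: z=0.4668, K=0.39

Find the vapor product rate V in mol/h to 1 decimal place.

Material balance + equilibrium reduce to Σ zᵢ(Kᵢ−1)/(1+ψ(Kᵢ−1)) = 0.
g(0) = ΣzᵢKᵢ − 1 = 0.3052 and g(1) = 1 − Σzᵢ/Kᵢ = -0.4907, so a root lies in (0, 1).
Iterate (Newton) starting at ψ = 0.5:
  ψ = 0.5000: g = -0.07247, g' = -0.6411 → ψ = 0.3870
  ψ = 0.3870: g = -0.00014, g' = -0.6450 → ψ = 0.3867
Converged at ψ = 0.3867.
Then V = ψ·F = 0.3867·354 = 136.9 mol/h and L = F − V = 217.1 mol/h.

V = 136.9 mol/h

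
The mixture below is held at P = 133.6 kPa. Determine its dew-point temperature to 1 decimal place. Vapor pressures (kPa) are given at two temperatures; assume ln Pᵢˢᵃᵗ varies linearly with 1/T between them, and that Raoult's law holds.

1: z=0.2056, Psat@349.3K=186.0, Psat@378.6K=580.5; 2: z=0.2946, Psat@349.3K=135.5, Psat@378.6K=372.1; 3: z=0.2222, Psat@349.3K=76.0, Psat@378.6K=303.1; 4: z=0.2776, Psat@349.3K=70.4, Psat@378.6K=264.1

Dew-point temperature: Σzᵢ·P/Pᵢˢᵃᵗ(T) = 1. Interpolate ln Pᵢˢᵃᵗ = aᵢ + bᵢ/T.
  T = 349.3 K: ΣzᵢP/Pᵢˢᵃᵗ = 1.3556
  T = 378.6 K: ΣzᵢP/Pᵢˢᵃᵗ = 0.3915
  T = 364.0 K: ΣzᵢP/Pᵢˢᵃᵗ = 0.7070
  T = 356.6 K: ΣzᵢP/Pᵢˢᵃᵗ = 0.9739
  T = 353.0 K: ΣzᵢP/Pᵢˢᵃᵗ = 1.1442
  T = 354.8 K: ΣzᵢP/Pᵢˢᵃᵗ = 1.0551
Interpolating between 354.8 K and 356.6 K gives T ≈ 356.0 K.

T = 356.0 K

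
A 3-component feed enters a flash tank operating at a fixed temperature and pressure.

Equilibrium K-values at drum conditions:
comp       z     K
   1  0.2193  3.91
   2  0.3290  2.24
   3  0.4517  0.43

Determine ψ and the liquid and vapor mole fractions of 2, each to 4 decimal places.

Rachford–Rice: g(ψ) = Σ zᵢ(Kᵢ−1)/(1+ψ(Kᵢ−1)) = 0.
Check two-phase: ΣzᵢKᵢ = 1.7887 > 1 and Σzᵢ/Kᵢ = 1.2534 > 1, so g(0) = 0.7887 > 0 and g(1) = -0.2534 < 0.
Newton–Raphson from ψ = 0.44:
  ψ = 0.4400: g = 0.20014, g' = -0.8303 → ψ = 0.6810
  ψ = 0.6810: g = 0.01437, g' = -0.7496 → ψ = 0.7002
Converged at ψ = 0.7002.
Compositions from xᵢ = zᵢ/(1+ψ(Kᵢ−1)), yᵢ = Kᵢxᵢ:
  1: x = 0.0722, y = 0.2823
  2: x = 0.1761, y = 0.3945
  3: x = 0.7517, y = 0.3232

ψ = 0.7002, x_2 = 0.1761, y_2 = 0.3945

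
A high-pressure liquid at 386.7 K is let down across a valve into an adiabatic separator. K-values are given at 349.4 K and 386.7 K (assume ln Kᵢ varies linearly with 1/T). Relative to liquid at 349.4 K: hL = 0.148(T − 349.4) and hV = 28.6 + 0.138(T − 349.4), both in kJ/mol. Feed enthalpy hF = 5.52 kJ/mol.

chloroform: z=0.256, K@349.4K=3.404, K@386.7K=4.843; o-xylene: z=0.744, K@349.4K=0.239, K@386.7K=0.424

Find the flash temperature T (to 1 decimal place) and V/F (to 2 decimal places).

Adiabatic flash: solve Rachford–Rice at each trial T, then check hF = ψ·hV(T) + (1−ψ)·hL(T).
  T = 349.4 K: K = (3.404, 0.239), RR gives ψ = 0.027, H_out = 0.770 kJ/mol
  T = 386.7 K: K = (4.843, 0.424), RR gives ψ = 0.251, H_out = 12.601 kJ/mol
  T = 368.0 K: K = (4.095, 0.323), RR gives ψ = 0.138, H_out = 6.662 kJ/mol
  T = 358.7 K: K = (3.742, 0.279), RR gives ψ = 0.084, H_out = 3.762 kJ/mol
  T = 363.4 K: K = (3.919, 0.300), RR gives ψ = 0.111, H_out = 5.233 kJ/mol
  T = 365.7 K: K = (4.006, 0.311), RR gives ψ = 0.124, H_out = 5.948 kJ/mol
Linear interpolation between T = 363.4 (H_out = 5.233) and T = 365.7 (H_out = 5.948) on hF = 5.52 gives T ≈ 364.3 K, at which ψ = 0.12.

T = 364.3 K, V/F = 0.12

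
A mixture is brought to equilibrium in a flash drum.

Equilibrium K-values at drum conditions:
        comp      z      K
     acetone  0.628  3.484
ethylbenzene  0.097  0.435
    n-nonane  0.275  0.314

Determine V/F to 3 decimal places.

Rachford–Rice: g(V/F) = Σ zᵢ(Kᵢ−1)/(1+V/F(Kᵢ−1)) = 0.
Check two-phase: ΣzᵢKᵢ = 2.316 > 1 and Σzᵢ/Kᵢ = 1.279 > 1, so g(0) = 1.316 > 0 and g(1) = -0.279 < 0.
Iterate (Newton) starting at V/F = 0.5:
  V/F = 0.500: g = 0.3323, g' = -1.131 → V/F = 0.794
  V/F = 0.794: g = 0.0113, g' = -1.164 → V/F = 0.804
  V/F = 0.804: g = -0.0001, g' = -1.178 → V/F = 0.803
Converged at V/F = 0.803.

V/F = 0.803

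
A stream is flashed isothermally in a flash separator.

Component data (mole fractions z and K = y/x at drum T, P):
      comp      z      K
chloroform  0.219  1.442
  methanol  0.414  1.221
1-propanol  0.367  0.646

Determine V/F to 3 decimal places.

V/F = 0.534

Newton iteration, V/F⁰ = 0.5:
  V/F = 0.500: g = 0.0038, g' = -0.113 → V/F = 0.534
Converged at V/F = 0.534.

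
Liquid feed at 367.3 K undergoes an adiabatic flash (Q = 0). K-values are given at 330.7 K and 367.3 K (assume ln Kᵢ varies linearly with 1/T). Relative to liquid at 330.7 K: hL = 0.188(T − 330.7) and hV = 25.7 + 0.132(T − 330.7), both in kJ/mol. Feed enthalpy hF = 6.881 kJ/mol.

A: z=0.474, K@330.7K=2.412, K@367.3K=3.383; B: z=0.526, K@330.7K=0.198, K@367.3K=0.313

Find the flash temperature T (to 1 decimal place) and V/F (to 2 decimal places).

T = 334.0 K, V/F = 0.25

Adiabatic flash: solve Rachford–Rice at each trial T, then check hF = ψ·hV(T) + (1−ψ)·hL(T).
  T = 330.7 K: K = (2.412, 0.198), RR gives ψ = 0.219, H_out = 5.615 kJ/mol
  T = 367.3 K: K = (3.383, 0.313), RR gives ψ = 0.469, H_out = 17.978 kJ/mol
  T = 349.0 K: K = (2.882, 0.252), RR gives ψ = 0.354, H_out = 12.179 kJ/mol
  T = 339.9 K: K = (2.644, 0.224), RR gives ψ = 0.291, H_out = 9.060 kJ/mol
  T = 335.3 K: K = (2.527, 0.211), RR gives ψ = 0.256, H_out = 7.383 kJ/mol
  T = 333.0 K: K = (2.469, 0.204), RR gives ψ = 0.238, H_out = 6.512 kJ/mol
Linear interpolation between T = 333.0 (H_out = 6.512) and T = 335.3 (H_out = 7.383) on hF = 6.881 gives T ≈ 334.0 K, at which ψ = 0.25.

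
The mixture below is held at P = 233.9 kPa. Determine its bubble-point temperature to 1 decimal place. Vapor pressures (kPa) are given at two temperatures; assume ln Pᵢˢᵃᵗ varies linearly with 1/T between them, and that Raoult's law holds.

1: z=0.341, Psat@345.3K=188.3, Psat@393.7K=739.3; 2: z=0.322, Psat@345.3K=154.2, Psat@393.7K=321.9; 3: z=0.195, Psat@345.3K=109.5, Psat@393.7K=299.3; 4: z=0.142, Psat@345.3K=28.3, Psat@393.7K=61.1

Bubble-point temperature: ΣzᵢPᵢˢᵃᵗ(T) = P. Interpolate ln Pᵢˢᵃᵗ = aᵢ + bᵢ/T.
  T = 345.3 K: ΣzᵢPᵢˢᵃᵗ = 139.23 kPa
  T = 393.7 K: ΣzᵢPᵢˢᵃᵗ = 422.79 kPa
  T = 369.5 K: ΣzᵢPᵢˢᵃᵗ = 249.09 kPa
  T = 357.4 K: ΣzᵢPᵢˢᵃᵗ = 187.52 kPa
  T = 363.4 K: ΣzᵢPᵢˢᵃᵗ = 216.23 kPa
  T = 366.4 K: ΣzᵢPᵢˢᵃᵗ = 231.91 kPa
  T = 367.9 K: ΣzᵢPᵢˢᵃᵗ = 240.09 kPa
Interpolating between 366.4 K and 367.9 K gives T ≈ 366.8 K.

T = 366.8 K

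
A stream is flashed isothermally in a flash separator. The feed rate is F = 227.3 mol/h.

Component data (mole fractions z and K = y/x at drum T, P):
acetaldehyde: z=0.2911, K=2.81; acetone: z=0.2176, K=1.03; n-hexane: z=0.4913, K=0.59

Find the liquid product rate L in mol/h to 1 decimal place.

Material balance + equilibrium reduce to Σ zᵢ(Kᵢ−1)/(1+V/F(Kᵢ−1)) = 0.
Feasibility: ΣzᵢKᵢ = 1.3320, Σzᵢ/Kᵢ = 1.1476 — both > 1, two phases present.
Iterate (Newton) starting at V/F = 0.65:
  V/F = 0.6500: g = -0.02613, g' = -0.3550 → V/F = 0.5764
  V/F = 0.5764: g = 0.00052, g' = -0.3702 → V/F = 0.5778
Converged at V/F = 0.5778.
Then V = V/F·F = 0.5778·227.3 = 131.3 mol/h and L = F − V = 96.0 mol/h.

L = 96.0 mol/h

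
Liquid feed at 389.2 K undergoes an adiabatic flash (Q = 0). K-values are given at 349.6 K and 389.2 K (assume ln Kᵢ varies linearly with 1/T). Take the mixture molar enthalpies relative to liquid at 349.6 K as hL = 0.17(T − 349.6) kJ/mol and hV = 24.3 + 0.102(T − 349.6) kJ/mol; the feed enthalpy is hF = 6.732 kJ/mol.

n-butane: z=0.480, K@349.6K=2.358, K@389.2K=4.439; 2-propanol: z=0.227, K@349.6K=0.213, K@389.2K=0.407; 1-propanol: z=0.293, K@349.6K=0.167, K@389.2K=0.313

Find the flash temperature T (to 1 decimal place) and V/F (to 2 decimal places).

Adiabatic flash: solve Rachford–Rice at each trial T, then check hF = ψ·hV(T) + (1−ψ)·hL(T).
  T = 349.6 K: K = (2.358, 0.213, 0.167), RR gives ψ = 0.207, H_out = 5.041 kJ/mol
  T = 389.2 K: K = (4.439, 0.407, 0.313), RR gives ψ = 0.590, H_out = 19.470 kJ/mol
  T = 369.4 K: K = (3.291, 0.300, 0.233), RR gives ψ = 0.423, H_out = 13.067 kJ/mol
  T = 359.5 K: K = (2.798, 0.254, 0.198), RR gives ψ = 0.328, H_out = 9.428 kJ/mol
  T = 354.6 K: K = (2.574, 0.233, 0.182), RR gives ψ = 0.273, H_out = 7.386 kJ/mol
  T = 352.1 K: K = (2.464, 0.223, 0.174), RR gives ψ = 0.241, H_out = 6.252 kJ/mol
  T = 353.4 K: K = (2.521, 0.228, 0.178), RR gives ψ = 0.258, H_out = 6.851 kJ/mol
Linear interpolation between T = 352.1 (H_out = 6.252) and T = 353.4 (H_out = 6.851) on hF = 6.732 gives T ≈ 353.1 K, at which ψ = 0.25.

T = 353.1 K, V/F = 0.25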